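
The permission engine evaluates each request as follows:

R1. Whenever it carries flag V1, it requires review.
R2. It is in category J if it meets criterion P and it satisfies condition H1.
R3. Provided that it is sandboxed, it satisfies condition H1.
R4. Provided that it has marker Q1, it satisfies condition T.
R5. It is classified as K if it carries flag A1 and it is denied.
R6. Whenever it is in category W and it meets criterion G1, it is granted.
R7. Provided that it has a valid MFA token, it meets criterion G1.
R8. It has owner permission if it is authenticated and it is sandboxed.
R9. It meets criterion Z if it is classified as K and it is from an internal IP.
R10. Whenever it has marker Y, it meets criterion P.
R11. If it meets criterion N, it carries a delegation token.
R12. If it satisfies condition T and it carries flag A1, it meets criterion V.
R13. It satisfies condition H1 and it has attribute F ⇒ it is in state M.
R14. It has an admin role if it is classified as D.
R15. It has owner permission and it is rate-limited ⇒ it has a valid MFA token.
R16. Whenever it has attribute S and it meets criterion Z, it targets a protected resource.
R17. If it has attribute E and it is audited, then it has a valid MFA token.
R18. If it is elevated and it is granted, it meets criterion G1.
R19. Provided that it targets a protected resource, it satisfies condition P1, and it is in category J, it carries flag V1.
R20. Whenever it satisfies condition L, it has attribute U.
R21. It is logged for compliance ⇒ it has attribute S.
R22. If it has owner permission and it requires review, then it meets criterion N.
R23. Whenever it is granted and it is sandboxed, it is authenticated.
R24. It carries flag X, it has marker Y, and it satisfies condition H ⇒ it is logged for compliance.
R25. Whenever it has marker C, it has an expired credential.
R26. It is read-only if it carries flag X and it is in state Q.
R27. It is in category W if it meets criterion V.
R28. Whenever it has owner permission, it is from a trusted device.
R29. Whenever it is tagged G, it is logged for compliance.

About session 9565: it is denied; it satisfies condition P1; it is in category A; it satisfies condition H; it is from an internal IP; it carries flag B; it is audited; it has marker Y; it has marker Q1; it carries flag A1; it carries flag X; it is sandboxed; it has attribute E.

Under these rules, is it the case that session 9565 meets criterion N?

By R3 (it is sandboxed): it satisfies condition H1.
By R4 (it has marker Q1): it satisfies condition T.
By R5 (it carries flag A1, it is denied): it is classified as K.
By R9 (it is classified as K, it is from an internal IP): it meets criterion Z.
By R10 (it has marker Y): it meets criterion P.
By R12 (it satisfies condition T, it carries flag A1): it meets criterion V.
By R17 (it has attribute E, it is audited): it has a valid MFA token.
By R24 (it carries flag X, it has marker Y, it satisfies condition H): it is logged for compliance.
By R27 (it meets criterion V): it is in category W.
By R2 (it meets criterion P, it satisfies condition H1): it is in category J.
By R7 (it has a valid MFA token): it meets criterion G1.
By R21 (it is logged for compliance): it has attribute S.
By R6 (it is in category W, it meets criterion G1): it is granted.
By R16 (it has attribute S, it meets criterion Z): it targets a protected resource.
By R19 (it targets a protected resource, it satisfies condition P1, it is in category J): it carries flag V1.
By R23 (it is granted, it is sandboxed): it is authenticated.
By R1 (it carries flag V1): it requires review.
By R8 (it is authenticated, it is sandboxed): it has owner permission.
By R22 (it has owner permission, it requires review): it meets criterion N.

Yes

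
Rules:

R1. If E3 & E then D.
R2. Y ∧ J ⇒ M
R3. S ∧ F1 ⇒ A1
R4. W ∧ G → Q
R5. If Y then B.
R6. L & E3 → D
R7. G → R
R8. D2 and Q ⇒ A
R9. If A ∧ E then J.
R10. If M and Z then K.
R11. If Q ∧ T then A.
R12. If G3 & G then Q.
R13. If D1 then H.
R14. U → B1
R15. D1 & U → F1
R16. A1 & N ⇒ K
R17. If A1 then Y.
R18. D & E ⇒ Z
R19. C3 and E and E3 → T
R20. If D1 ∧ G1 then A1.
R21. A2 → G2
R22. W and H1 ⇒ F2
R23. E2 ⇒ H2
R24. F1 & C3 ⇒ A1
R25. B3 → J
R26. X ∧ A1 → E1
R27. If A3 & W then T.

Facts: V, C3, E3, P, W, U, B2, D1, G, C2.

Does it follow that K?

Forward chaining from the given facts derives: Q, R, H, B1, F1, A1, Y, B.
Rules concluding K: R10 needs M; R16 needs N — none of these are established.

No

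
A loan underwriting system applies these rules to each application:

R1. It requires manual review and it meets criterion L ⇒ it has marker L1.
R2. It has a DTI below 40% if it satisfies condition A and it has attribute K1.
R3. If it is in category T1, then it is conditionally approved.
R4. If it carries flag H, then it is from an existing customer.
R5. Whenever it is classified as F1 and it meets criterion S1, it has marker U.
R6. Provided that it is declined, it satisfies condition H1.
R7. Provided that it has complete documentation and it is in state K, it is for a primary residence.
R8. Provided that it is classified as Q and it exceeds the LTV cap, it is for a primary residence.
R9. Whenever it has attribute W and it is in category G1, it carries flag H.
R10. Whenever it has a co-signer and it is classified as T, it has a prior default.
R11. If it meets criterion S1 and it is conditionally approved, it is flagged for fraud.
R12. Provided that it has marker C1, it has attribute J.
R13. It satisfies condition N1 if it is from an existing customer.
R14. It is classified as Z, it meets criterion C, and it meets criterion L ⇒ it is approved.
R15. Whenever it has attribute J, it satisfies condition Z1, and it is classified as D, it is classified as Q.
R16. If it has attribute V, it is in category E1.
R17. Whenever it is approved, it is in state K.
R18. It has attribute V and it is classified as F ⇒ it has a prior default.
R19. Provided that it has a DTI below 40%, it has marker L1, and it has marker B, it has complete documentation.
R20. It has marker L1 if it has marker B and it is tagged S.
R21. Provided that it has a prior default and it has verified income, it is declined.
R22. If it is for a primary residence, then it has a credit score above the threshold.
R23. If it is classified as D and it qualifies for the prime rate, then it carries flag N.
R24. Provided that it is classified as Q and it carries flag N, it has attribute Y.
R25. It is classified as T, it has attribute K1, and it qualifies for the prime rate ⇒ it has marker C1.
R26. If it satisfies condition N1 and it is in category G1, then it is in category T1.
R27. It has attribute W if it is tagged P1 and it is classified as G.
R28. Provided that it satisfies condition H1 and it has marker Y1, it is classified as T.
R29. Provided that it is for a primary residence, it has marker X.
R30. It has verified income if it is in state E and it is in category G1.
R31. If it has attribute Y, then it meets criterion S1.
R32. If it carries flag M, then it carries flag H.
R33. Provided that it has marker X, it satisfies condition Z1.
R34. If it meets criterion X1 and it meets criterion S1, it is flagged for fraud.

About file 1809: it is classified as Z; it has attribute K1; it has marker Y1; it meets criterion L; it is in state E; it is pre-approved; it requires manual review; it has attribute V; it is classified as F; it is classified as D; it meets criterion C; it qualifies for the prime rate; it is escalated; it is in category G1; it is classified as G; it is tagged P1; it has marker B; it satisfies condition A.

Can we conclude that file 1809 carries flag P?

Forward chaining from the given facts derives: has marker L1, has a DTI below 40%, is approved, is in category E1, is in state K, has a prior default, has complete documentation, carries flag N, has attribute W, has verified income, is for a primary residence, carries flag H, is declined, has a credit score above the threshold, has marker X, satisfies condition Z1, is from an existing customer, satisfies condition H1, satisfies condition N1, is in category T1, is classified as T, is conditionally approved, has marker C1, has attribute J, is classified as Q, has attribute Y, meets criterion S1, is flagged for fraud.
No rule has "it carries flag P" as its conclusion, and it is not among the given facts.

No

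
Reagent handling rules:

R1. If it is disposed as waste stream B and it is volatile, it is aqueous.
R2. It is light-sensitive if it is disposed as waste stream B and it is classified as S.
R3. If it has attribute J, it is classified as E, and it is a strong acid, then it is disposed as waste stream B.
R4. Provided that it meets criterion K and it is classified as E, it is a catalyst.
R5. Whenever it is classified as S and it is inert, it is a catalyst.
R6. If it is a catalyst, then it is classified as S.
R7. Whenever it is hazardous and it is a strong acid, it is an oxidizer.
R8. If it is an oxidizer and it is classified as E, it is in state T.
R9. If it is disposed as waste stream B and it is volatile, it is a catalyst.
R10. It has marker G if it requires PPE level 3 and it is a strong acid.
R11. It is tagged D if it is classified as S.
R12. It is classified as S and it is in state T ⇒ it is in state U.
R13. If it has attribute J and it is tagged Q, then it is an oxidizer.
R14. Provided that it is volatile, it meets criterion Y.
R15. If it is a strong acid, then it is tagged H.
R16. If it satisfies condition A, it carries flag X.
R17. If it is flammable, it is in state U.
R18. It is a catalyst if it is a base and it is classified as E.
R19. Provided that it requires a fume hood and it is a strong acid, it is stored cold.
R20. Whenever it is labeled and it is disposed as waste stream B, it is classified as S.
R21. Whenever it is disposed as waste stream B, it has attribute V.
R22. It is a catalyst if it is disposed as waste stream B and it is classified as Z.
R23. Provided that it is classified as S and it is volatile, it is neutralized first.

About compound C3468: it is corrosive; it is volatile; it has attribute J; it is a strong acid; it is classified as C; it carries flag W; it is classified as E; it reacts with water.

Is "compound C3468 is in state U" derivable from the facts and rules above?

No

Forward chaining from the given facts derives: is disposed as waste stream B, is a catalyst, meets criterion Y, is tagged H, has attribute V, is aqueous, is classified as S, is tagged D, is neutralized first, is light-sensitive.
Rules concluding "it is in state U": R12 needs "it is in state T"; R17 needs "it is flammable" — none of these are established.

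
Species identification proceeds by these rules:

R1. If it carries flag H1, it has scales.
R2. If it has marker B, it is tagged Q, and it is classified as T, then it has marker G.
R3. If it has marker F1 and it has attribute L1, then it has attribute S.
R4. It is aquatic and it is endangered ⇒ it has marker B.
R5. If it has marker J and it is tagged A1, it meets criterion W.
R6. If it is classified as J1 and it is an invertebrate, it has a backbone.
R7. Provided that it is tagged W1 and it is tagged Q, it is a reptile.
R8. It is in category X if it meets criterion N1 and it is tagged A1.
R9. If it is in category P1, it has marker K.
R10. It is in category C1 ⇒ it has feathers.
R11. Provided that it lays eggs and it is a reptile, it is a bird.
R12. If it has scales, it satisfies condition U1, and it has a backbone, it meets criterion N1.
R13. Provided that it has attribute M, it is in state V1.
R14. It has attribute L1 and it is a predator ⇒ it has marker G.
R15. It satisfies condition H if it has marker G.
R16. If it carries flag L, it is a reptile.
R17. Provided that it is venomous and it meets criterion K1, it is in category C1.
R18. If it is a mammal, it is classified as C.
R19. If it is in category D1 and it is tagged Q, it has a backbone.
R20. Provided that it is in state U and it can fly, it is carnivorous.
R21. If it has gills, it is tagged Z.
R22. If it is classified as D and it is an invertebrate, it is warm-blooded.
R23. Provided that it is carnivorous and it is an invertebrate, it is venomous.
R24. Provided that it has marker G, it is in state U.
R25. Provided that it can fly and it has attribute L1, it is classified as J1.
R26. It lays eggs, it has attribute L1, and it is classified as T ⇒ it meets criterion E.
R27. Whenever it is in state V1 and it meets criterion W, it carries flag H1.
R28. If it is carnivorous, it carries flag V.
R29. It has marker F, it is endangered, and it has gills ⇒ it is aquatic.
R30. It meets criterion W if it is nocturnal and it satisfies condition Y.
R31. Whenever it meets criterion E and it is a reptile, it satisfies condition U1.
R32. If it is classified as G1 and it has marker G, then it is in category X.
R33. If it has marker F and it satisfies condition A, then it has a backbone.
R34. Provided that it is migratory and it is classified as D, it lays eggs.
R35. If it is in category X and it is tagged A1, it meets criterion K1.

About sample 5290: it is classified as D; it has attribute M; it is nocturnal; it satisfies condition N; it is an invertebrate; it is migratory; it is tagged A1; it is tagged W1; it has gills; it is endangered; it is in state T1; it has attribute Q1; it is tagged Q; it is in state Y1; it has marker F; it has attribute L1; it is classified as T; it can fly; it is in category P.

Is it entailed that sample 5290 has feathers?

Forward chaining from the given facts derives: is a reptile, is in state V1, is tagged Z, is warm-blooded, is classified as J1, is aquatic, lays eggs, has marker B, has a backbone, is a bird, meets criterion E, satisfies condition U1, has marker G, satisfies condition H, is in state U, is carnivorous, is venomous, carries flag V.
The only rule concluding "it has feathers" is R10, which needs "it is in category C1"; that is never established.

No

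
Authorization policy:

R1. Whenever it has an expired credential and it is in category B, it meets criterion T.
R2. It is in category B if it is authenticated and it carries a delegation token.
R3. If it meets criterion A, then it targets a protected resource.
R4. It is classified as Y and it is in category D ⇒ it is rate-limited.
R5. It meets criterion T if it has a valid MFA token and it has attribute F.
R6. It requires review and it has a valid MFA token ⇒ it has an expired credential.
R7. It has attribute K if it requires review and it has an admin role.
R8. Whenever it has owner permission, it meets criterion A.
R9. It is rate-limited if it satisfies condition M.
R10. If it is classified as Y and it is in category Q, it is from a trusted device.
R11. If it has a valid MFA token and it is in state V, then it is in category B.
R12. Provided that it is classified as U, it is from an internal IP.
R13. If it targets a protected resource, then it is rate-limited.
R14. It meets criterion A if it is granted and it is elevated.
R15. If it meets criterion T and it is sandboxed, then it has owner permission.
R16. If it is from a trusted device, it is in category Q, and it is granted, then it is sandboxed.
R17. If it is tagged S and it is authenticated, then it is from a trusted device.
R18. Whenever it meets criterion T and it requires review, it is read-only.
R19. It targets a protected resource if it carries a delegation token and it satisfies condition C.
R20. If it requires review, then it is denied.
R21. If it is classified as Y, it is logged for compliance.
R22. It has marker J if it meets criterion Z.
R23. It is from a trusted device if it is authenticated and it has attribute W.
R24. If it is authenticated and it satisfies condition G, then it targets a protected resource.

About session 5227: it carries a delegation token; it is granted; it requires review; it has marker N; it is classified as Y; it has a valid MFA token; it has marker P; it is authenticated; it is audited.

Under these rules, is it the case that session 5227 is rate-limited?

Forward chaining from the given facts derives: is in category B, has an expired credential, is denied, is logged for compliance, meets criterion T, is read-only.
Rules concluding "it is rate-limited": R4 needs "it is in category D"; R9 needs "it satisfies condition M"; R13 needs "it targets a protected resource" — none of these are established.

No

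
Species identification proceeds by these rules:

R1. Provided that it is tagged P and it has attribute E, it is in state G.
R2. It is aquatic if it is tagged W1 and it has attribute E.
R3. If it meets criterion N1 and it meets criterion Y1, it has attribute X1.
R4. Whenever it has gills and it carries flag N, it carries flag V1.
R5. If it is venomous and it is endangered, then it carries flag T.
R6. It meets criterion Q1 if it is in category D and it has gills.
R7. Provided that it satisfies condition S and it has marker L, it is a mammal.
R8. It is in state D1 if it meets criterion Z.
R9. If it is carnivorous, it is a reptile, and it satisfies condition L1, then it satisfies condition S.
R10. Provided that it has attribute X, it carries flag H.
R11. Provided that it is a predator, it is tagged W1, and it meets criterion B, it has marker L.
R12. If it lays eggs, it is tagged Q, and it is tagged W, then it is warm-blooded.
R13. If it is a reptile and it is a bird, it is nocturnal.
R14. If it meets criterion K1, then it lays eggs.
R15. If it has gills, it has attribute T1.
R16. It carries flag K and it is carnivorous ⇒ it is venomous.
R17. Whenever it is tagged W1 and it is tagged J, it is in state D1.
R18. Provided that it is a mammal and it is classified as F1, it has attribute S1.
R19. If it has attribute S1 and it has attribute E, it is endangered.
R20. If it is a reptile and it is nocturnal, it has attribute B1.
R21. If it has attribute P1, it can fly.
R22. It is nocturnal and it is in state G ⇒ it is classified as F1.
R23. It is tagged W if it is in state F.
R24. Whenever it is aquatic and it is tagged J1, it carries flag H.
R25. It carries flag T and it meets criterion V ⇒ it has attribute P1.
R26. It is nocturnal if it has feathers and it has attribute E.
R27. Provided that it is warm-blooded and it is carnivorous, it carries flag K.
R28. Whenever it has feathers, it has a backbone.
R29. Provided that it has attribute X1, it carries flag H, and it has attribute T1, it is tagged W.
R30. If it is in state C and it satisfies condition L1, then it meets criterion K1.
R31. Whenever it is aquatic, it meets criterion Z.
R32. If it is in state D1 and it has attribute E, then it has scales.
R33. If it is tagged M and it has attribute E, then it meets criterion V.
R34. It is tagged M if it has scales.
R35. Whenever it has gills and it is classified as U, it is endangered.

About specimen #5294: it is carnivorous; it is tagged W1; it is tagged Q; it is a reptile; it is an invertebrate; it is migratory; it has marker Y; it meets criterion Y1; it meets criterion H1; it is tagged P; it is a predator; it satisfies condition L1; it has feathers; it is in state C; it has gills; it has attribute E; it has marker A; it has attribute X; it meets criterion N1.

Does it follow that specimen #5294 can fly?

No

Forward chaining from the given facts derives: is in state G, is aquatic, has attribute X1, satisfies condition S, carries flag H, has attribute T1, is nocturnal, has a backbone, is tagged W, meets criterion K1, meets criterion Z, is in state D1, lays eggs, has attribute B1, is classified as F1, has scales, is tagged M, is warm-blooded, carries flag K, meets criterion V, is venomous.
The only rule concluding "it can fly" is R21, which needs "it has attribute P1"; that is never established.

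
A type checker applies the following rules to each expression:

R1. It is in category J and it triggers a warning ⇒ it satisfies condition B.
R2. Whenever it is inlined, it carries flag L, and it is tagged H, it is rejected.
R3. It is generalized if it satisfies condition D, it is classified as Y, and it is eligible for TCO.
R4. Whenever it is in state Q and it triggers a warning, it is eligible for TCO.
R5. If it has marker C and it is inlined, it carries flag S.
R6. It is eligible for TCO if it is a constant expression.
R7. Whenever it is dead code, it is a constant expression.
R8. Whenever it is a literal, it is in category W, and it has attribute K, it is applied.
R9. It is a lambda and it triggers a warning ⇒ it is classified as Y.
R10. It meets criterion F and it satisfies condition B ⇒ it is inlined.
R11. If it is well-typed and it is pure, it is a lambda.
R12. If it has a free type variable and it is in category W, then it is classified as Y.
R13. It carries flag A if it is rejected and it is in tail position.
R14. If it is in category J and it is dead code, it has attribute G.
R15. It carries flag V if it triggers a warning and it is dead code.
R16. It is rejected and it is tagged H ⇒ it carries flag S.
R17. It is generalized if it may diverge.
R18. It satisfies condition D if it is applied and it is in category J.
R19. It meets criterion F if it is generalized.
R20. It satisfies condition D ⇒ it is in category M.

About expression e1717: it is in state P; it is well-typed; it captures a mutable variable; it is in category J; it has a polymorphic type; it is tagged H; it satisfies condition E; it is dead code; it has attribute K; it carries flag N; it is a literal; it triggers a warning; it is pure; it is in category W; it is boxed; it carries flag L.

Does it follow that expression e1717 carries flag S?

Yes

By R1 (it is in category J, it triggers a warning): it satisfies condition B.
By R7 (it is dead code): it is a constant expression.
By R8 (it is a literal, it is in category W, it has attribute K): it is applied.
By R11 (it is well-typed, it is pure): it is a lambda.
By R18 (it is applied, it is in category J): it satisfies condition D.
By R6 (it is a constant expression): it is eligible for TCO.
By R9 (it is a lambda, it triggers a warning): it is classified as Y.
By R3 (it satisfies condition D, it is classified as Y, it is eligible for TCO): it is generalized.
By R19 (it is generalized): it meets criterion F.
By R10 (it meets criterion F, it satisfies condition B): it is inlined.
By R2 (it is inlined, it carries flag L, it is tagged H): it is rejected.
By R16 (it is rejected, it is tagged H): it carries flag S.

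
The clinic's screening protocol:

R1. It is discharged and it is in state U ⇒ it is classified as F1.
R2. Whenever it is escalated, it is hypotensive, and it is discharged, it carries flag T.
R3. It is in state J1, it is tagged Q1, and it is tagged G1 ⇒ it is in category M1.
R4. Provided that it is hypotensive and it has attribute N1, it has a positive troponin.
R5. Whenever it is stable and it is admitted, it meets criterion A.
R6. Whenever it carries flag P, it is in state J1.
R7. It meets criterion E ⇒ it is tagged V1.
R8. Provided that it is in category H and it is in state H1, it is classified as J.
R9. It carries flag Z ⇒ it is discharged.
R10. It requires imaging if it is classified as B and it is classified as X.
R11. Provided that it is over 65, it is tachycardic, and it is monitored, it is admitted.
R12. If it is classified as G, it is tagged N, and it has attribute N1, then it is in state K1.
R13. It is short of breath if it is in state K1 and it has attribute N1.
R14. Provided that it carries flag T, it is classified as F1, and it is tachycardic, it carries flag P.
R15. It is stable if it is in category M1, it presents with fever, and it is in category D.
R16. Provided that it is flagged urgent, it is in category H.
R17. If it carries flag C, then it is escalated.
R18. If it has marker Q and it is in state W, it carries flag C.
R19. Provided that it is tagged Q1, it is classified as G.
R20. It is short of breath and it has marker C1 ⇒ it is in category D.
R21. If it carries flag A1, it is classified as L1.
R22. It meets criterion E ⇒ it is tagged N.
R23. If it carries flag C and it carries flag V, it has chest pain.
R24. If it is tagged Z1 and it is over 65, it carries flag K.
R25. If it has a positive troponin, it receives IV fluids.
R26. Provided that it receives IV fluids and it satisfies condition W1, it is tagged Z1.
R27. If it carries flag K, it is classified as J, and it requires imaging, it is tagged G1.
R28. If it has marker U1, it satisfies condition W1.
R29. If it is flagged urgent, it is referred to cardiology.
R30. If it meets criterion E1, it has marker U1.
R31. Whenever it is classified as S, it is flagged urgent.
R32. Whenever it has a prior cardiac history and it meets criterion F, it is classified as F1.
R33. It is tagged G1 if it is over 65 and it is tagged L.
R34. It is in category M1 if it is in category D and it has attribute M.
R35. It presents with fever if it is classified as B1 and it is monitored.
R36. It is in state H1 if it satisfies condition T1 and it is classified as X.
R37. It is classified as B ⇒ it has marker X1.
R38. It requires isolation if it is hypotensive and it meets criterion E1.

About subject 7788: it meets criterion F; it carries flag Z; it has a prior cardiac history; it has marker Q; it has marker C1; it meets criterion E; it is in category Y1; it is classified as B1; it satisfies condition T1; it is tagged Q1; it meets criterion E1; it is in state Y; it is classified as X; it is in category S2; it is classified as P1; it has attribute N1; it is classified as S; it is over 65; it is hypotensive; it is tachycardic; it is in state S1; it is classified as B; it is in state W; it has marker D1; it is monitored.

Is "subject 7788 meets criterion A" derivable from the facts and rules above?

Yes

By R4 (it is hypotensive, it has attribute N1): it has a positive troponin.
By R9 (it carries flag Z): it is discharged.
By R10 (it is classified as B, it is classified as X): it requires imaging.
By R11 (it is over 65, it is tachycardic, it is monitored): it is admitted.
By R18 (it has marker Q, it is in state W): it carries flag C.
By R19 (it is tagged Q1): it is classified as G.
By R22 (it meets criterion E): it is tagged N.
By R25 (it has a positive troponin): it receives IV fluids.
By R30 (it meets criterion E1): it has marker U1.
By R31 (it is classified as S): it is flagged urgent.
By R32 (it has a prior cardiac history, it meets criterion F): it is classified as F1.
By R35 (it is classified as B1, it is monitored): it presents with fever.
By R36 (it satisfies condition T1, it is classified as X): it is in state H1.
By R12 (it is classified as G, it is tagged N, it has attribute N1): it is in state K1.
By R13 (it is in state K1, it has attribute N1): it is short of breath.
By R16 (it is flagged urgent): it is in category H.
By R17 (it carries flag C): it is escalated.
By R20 (it is short of breath, it has marker C1): it is in category D.
By R28 (it has marker U1): it satisfies condition W1.
By R2 (it is escalated, it is hypotensive, it is discharged): it carries flag T.
By R8 (it is in category H, it is in state H1): it is classified as J.
By R14 (it carries flag T, it is classified as F1, it is tachycardic): it carries flag P.
By R26 (it receives IV fluids, it satisfies condition W1): it is tagged Z1.
By R6 (it carries flag P): it is in state J1.
By R24 (it is tagged Z1, it is over 65): it carries flag K.
By R27 (it carries flag K, it is classified as J, it requires imaging): it is tagged G1.
By R3 (it is in state J1, it is tagged Q1, it is tagged G1): it is in category M1.
By R15 (it is in category M1, it presents with fever, it is in category D): it is stable.
By R5 (it is stable, it is admitted): it meets criterion A.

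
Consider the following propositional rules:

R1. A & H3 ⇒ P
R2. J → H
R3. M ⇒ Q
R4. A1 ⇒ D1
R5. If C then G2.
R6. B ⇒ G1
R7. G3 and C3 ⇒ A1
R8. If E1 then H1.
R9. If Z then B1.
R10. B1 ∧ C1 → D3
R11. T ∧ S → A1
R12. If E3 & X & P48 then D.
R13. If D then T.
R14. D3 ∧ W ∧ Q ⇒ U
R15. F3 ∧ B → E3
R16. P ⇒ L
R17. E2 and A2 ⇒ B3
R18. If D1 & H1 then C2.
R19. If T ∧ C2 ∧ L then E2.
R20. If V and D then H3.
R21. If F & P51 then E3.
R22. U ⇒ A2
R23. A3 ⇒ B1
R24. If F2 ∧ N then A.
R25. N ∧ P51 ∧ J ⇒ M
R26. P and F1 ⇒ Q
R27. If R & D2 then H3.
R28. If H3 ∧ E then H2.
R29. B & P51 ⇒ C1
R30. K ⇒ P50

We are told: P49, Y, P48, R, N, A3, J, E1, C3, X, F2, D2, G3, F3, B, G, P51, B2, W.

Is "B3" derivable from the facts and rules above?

Yes

A1  (by R7: G3, C3)
H1  (by R8: E1)
E3  (by R15: F3, B)
B1  (by R23: A3)
A  (by R24: F2, N)
M  (by R25: N, P51, J)
H3  (by R27: R, D2)
C1  (by R29: B, P51)
P  (by R1: A, H3)
Q  (by R3: M)
D1  (by R4: A1)
D3  (by R10: B1, C1)
D  (by R12: E3, X, P48)
T  (by R13: D)
U  (by R14: D3, W, Q)
L  (by R16: P)
C2  (by R18: D1, H1)
E2  (by R19: T, C2, L)
A2  (by R22: U)
B3  (by R17: E2, A2)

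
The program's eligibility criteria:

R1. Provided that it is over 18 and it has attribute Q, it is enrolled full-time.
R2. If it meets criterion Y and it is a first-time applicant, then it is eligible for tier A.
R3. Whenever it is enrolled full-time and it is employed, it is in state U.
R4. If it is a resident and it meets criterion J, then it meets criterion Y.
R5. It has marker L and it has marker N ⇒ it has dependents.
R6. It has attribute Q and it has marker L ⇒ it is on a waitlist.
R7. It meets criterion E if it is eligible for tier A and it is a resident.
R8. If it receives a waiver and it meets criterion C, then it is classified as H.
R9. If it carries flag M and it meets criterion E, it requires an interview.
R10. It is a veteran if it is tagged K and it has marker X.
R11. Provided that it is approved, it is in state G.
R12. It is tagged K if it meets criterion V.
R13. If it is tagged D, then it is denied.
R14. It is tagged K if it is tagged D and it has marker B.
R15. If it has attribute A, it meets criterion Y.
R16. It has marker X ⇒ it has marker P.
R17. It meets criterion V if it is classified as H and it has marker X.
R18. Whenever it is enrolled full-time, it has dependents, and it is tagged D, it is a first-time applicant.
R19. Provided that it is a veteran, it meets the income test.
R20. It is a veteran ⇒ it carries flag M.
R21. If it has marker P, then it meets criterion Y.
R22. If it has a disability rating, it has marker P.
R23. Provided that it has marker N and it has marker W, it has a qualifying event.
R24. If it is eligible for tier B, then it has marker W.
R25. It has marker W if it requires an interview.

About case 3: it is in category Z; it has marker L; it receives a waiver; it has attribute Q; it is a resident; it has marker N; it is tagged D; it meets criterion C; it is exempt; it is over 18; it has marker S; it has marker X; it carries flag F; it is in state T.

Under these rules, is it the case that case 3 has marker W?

By R1 (it is over 18, it has attribute Q): it is enrolled full-time.
By R5 (it has marker L, it has marker N): it has dependents.
By R8 (it receives a waiver, it meets criterion C): it is classified as H.
By R16 (it has marker X): it has marker P.
By R17 (it is classified as H, it has marker X): it meets criterion V.
By R18 (it is enrolled full-time, it has dependents, it is tagged D): it is a first-time applicant.
By R21 (it has marker P): it meets criterion Y.
By R2 (it meets criterion Y, it is a first-time applicant): it is eligible for tier A.
By R7 (it is eligible for tier A, it is a resident): it meets criterion E.
By R12 (it meets criterion V): it is tagged K.
By R10 (it is tagged K, it has marker X): it is a veteran.
By R20 (it is a veteran): it carries flag M.
By R9 (it carries flag M, it meets criterion E): it requires an interview.
By R25 (it requires an interview): it has marker W.

Yes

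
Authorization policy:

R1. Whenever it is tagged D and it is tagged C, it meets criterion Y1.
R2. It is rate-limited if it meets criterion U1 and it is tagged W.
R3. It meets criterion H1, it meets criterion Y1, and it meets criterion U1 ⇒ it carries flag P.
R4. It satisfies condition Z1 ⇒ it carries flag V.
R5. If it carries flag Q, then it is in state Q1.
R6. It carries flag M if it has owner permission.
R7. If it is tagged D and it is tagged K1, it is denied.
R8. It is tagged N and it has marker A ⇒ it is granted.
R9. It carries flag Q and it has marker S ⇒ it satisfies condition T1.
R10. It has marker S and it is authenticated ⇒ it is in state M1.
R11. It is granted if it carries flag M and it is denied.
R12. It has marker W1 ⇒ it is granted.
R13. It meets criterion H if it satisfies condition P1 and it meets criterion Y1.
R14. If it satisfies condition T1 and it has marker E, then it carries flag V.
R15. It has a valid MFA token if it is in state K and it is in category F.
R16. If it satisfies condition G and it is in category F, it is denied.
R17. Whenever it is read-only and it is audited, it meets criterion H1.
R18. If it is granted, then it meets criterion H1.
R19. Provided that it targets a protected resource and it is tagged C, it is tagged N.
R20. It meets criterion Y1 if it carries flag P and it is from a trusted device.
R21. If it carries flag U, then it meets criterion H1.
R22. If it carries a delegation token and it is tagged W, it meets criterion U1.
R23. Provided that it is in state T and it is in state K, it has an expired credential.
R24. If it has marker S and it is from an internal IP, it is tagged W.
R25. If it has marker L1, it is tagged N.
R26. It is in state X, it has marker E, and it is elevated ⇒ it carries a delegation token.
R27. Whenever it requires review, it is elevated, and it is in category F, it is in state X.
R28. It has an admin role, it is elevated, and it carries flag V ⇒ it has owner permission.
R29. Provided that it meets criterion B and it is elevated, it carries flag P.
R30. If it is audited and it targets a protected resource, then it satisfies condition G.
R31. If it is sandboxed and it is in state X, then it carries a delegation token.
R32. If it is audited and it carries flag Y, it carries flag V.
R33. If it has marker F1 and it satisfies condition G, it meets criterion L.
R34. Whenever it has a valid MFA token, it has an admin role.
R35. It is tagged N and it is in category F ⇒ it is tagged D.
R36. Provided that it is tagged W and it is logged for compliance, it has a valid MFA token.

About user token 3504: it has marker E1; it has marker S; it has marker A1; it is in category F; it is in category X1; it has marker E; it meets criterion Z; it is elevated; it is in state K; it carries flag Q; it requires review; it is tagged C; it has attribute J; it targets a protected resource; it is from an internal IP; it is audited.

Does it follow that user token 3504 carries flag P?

By R9 (it carries flag Q, it has marker S): it satisfies condition T1.
By R14 (it satisfies condition T1, it has marker E): it carries flag V.
By R15 (it is in state K, it is in category F): it has a valid MFA token.
By R19 (it targets a protected resource, it is tagged C): it is tagged N.
By R24 (it has marker S, it is from an internal IP): it is tagged W.
By R27 (it requires review, it is elevated, it is in category F): it is in state X.
By R30 (it is audited, it targets a protected resource): it satisfies condition G.
By R34 (it has a valid MFA token): it has an admin role.
By R35 (it is tagged N, it is in category F): it is tagged D.
By R1 (it is tagged D, it is tagged C): it meets criterion Y1.
By R16 (it satisfies condition G, it is in category F): it is denied.
By R26 (it is in state X, it has marker E, it is elevated): it carries a delegation token.
By R28 (it has an admin role, it is elevated, it carries flag V): it has owner permission.
By R6 (it has owner permission): it carries flag M.
By R11 (it carries flag M, it is denied): it is granted.
By R18 (it is granted): it meets criterion H1.
By R22 (it carries a delegation token, it is tagged W): it meets criterion U1.
By R3 (it meets criterion H1, it meets criterion Y1, it meets criterion U1): it carries flag P.

Yes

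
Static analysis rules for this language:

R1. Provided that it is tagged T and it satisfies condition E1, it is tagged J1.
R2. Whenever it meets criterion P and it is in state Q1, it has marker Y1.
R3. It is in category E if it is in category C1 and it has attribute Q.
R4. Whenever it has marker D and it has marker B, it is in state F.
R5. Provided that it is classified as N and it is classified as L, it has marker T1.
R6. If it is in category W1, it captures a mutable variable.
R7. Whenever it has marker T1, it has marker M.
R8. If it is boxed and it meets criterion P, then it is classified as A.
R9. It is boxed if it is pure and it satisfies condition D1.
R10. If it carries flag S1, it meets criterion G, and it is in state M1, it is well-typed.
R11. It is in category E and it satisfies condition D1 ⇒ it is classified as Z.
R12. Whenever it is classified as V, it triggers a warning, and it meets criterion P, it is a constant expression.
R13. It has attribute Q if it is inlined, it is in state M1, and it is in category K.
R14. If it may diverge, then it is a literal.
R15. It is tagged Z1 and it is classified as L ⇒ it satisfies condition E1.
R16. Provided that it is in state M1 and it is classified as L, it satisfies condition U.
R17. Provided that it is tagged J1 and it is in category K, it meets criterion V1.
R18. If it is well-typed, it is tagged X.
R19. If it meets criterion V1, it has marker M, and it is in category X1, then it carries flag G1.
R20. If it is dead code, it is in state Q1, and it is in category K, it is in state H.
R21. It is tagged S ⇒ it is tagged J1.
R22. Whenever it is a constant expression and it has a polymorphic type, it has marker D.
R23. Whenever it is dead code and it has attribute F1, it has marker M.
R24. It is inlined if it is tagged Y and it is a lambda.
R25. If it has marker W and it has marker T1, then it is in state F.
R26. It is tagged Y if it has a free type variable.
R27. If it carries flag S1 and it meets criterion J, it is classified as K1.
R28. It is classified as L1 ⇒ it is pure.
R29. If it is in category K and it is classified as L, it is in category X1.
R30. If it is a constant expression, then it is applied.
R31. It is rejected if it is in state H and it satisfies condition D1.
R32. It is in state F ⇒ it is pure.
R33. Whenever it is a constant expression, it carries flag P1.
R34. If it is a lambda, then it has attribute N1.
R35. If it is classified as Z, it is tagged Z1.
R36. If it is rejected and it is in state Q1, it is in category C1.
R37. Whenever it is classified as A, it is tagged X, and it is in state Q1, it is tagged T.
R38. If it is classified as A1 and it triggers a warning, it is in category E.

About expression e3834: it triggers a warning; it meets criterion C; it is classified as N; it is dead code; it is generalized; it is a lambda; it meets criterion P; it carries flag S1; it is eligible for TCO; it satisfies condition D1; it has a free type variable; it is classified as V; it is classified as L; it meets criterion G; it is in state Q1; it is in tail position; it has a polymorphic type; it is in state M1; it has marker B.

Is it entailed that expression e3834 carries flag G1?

Forward chaining from the given facts derives: has marker Y1, has marker T1, has marker M, is well-typed, is a constant expression, satisfies condition U, is tagged X, has marker D, is tagged Y, is applied, carries flag P1, has attribute N1, is in state F, is inlined, is pure, is boxed, is classified as A, is tagged T.
The only rule concluding "it carries flag G1" is R19, which needs "it meets criterion V1"; that is never established.

No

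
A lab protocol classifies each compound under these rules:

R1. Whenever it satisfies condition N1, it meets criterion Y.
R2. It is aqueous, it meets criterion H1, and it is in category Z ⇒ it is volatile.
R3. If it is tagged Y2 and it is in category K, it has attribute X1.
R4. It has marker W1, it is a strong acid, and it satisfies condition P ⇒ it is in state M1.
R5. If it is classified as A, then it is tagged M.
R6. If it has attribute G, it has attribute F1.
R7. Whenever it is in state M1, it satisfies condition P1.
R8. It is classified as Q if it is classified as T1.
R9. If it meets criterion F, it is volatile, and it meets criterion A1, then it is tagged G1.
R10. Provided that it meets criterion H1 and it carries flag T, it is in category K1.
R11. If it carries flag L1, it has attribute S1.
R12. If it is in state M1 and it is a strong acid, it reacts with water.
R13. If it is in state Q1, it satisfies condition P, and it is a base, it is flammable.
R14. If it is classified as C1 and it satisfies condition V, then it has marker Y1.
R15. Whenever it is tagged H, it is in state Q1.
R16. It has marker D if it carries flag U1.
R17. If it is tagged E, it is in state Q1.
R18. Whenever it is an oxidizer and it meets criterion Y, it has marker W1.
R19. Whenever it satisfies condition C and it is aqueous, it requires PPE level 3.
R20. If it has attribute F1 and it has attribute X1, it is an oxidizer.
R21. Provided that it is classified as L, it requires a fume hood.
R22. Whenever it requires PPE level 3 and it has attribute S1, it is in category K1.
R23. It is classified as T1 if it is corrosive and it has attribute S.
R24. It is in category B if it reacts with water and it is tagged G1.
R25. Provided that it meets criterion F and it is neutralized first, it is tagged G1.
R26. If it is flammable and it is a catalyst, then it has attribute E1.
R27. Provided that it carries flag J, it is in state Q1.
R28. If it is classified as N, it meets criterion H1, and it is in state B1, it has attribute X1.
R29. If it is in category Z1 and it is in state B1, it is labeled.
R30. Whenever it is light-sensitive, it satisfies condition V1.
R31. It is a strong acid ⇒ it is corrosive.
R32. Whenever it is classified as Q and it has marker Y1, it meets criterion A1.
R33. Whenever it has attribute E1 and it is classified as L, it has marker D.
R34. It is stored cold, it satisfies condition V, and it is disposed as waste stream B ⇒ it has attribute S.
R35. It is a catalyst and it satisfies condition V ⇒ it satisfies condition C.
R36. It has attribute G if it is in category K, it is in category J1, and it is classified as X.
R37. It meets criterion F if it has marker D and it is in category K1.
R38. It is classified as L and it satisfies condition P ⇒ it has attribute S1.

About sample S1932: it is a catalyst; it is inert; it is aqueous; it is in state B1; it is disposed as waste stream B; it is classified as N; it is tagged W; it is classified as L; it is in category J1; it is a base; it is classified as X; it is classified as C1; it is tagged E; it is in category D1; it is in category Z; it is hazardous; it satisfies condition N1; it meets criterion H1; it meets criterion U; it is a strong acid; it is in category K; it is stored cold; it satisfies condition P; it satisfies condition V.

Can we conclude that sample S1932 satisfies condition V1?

Forward chaining from the given facts derives: meets criterion Y, is volatile, has marker Y1, is in state Q1, requires a fume hood, has attribute X1, is corrosive, has attribute S, satisfies condition C, has attribute G, has attribute S1, has attribute F1, is flammable, requires PPE level 3, is an oxidizer, is in category K1, is classified as T1, has attribute E1, has marker D, meets criterion F, is classified as Q, has marker W1, meets criterion A1, is in state M1, satisfies condition P1, is tagged G1, reacts with water, is in category B.
The only rule concluding "it satisfies condition V1" is R30, which needs "it is light-sensitive"; that is never established.

No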